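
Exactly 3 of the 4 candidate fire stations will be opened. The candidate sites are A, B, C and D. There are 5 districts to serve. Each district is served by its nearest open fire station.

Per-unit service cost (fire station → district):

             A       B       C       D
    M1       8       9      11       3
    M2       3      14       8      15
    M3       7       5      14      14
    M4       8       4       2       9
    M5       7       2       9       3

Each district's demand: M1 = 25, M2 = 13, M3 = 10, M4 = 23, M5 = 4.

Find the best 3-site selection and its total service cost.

Choose A, C and D; total service cost 242.

With exactly 3 open, each district uses its cheapest among the chosen.
{A, C, D}: M1→D 3·25=75, M2→A 3·13=39, M3→A 7·10=70, M4→C 2·23=46, M5→D 3·4=12. Service cost 242.
{A, B, D}: service cost 264
{B, C, D}: service cost 283
Among all 4 size-3 choices, {A, C, D} is lowest.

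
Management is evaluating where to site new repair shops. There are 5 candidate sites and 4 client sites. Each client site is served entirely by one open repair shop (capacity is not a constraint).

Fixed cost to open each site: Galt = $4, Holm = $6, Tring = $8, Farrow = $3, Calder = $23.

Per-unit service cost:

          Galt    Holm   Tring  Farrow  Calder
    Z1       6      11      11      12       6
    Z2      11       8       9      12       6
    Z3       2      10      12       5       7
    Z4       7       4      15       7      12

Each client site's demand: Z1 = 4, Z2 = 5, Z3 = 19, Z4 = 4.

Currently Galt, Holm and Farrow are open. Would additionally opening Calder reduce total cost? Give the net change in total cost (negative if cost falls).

Current service cost with {Galt, Holm, Farrow}: 118.
Adding Calder: each client site re-picks its cheapest; new service cost 108, saving 10.
Extra fixed cost: 23. Net change = 23 − 10 = 13.
(Totals: 131 → 144.)

No — net change +13 (cost rises by 13).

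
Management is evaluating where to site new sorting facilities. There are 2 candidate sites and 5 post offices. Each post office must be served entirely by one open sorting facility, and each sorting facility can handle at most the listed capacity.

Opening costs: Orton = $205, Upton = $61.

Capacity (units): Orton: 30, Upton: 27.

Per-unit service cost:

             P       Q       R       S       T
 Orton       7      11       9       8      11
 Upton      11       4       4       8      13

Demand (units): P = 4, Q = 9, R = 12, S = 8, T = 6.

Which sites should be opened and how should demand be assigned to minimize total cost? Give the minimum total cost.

Minimum total cost: 508

Open {Orton, Upton}: P→Orton 7·4=28, Q→Upton 4·9=36, R→Upton 4·12=48, S→Orton 8·8=64, T→Orton 11·6=66.
Loads: Orton carries 18/30, Upton carries 21/27. Service 242; fixed 266; total 508.
Next best feasible plan costs 520.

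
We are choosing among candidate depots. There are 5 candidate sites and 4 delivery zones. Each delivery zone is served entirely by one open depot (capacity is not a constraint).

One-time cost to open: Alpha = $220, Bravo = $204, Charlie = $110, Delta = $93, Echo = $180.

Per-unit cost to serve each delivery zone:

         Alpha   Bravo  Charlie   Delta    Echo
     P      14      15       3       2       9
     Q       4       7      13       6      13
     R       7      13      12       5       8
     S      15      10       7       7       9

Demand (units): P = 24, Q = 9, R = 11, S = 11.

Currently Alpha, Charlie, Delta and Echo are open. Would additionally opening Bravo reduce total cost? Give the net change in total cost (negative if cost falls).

Current service cost with {Alpha, Charlie, Delta, Echo}: 216.
Adding Bravo: each delivery zone re-picks its cheapest; new service cost 216, saving 0.
Extra fixed cost: 204. Net change = 204 − 0 = 204.
(Totals: 819 → 1023.)

No — net change +204 (cost rises by 204).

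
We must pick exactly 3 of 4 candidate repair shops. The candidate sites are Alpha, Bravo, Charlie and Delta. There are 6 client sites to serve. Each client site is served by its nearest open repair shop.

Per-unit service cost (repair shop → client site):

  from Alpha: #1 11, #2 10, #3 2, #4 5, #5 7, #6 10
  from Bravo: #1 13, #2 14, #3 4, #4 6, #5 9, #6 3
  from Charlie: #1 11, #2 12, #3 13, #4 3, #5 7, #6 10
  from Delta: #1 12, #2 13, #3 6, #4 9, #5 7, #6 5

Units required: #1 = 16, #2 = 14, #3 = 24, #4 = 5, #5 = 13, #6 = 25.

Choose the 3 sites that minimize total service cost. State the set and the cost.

With exactly 3 open, each client site uses its cheapest among the chosen.
{Alpha, Bravo, Charlie}: #1→Alpha 11·16=176, #2→Alpha 10·14=140, #3→Alpha 2·24=48, #4→Charlie 3·5=15, #5→Alpha 7·13=91, #6→Bravo 3·25=75. Service cost 545.
{Alpha, Bravo, Delta}: service cost 555
{Alpha, Charlie, Delta}: service cost 595
Among all 4 size-3 choices, {Alpha, Bravo, Charlie} is lowest.

Choose Alpha, Bravo and Charlie; total service cost 545.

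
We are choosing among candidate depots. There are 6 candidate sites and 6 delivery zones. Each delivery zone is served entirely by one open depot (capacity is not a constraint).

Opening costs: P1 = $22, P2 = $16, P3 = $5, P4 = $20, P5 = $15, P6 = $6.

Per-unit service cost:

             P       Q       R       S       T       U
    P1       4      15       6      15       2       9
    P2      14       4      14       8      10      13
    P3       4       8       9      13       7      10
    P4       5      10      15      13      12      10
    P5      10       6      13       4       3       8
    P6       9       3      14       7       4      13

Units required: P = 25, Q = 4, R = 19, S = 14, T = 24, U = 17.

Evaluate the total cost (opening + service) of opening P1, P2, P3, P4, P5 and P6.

Total cost: 550

Each delivery zone is assigned to its cheapest site among the open ones.
{P1, P2, P3, P4, P5, P6}: P→P1 4·25=100, Q→P6 3·4=12, R→P1 6·19=114, S→P5 4·14=56, T→P1 2·24=48, U→P5 8·17=136. Service 466; fixed 84; total 550.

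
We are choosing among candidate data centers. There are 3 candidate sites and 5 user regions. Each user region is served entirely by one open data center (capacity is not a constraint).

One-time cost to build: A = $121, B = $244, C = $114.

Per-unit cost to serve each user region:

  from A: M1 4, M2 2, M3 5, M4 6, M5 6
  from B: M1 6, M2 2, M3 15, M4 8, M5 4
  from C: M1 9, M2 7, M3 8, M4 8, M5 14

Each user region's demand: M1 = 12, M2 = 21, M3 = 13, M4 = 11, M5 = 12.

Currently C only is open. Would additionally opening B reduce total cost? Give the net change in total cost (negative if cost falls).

Current service cost with {C}: 615.
Adding B: each user region re-picks its cheapest; new service cost 354, saving 261.
Extra fixed cost: 244. Net change = 244 − 261 = -17.
(Totals: 729 → 712.)

Yes — net change −17 (cost falls by 17).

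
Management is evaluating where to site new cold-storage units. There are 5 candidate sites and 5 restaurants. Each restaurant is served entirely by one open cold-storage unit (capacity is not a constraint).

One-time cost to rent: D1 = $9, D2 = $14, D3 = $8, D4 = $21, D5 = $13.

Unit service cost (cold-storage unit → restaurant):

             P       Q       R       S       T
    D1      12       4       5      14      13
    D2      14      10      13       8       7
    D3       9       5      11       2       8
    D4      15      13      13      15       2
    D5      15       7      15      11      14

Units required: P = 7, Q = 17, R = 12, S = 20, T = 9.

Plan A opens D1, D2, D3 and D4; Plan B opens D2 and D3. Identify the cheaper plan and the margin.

Plan A: {D1, D2, D3, D4}: P→D3 9·7=63, Q→D1 4·17=68, R→D1 5·12=60, S→D3 2·20=40, T→D4 2·9=18. Service 249; fixed 52; total 301.
Plan B: {D2, D3}: P→D3 9·7=63, Q→D3 5·17=85, R→D3 11·12=132, S→D3 2·20=40, T→D2 7·9=63. Service 383; fixed 22; total 405.
Difference: |301 − 405| = 104.

Plan A is cheaper by 104.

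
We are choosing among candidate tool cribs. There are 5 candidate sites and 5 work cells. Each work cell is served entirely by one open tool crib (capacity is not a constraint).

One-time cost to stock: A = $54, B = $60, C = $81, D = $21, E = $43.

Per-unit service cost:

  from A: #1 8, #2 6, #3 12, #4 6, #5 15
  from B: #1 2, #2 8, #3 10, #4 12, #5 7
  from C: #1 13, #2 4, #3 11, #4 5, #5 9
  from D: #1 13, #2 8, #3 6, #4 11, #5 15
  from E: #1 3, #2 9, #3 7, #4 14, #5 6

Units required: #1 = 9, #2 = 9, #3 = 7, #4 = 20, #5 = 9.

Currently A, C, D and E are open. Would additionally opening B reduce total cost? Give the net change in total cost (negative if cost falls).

No — net change +51 (cost rises by 51).

Current service cost with {A, C, D, E}: 259.
Adding B: each work cell re-picks its cheapest; new service cost 250, saving 9.
Extra fixed cost: 60. Net change = 60 − 9 = 51.
(Totals: 458 → 509.)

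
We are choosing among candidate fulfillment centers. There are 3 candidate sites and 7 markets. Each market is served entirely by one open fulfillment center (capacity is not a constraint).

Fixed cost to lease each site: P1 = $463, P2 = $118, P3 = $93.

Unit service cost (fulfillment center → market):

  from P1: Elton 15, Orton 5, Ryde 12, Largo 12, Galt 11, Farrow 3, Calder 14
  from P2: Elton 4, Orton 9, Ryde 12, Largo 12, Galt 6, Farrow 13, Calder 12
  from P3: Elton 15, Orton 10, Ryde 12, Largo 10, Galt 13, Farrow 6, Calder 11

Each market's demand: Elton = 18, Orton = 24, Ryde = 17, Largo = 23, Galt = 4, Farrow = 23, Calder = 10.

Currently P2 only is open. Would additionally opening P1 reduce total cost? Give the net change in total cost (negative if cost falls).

No — net change +137 (cost rises by 137).

Current service cost with {P2}: 1211.
Adding P1: each market re-picks its cheapest; new service cost 885, saving 326.
Extra fixed cost: 463. Net change = 463 − 326 = 137.
(Totals: 1329 → 1466.)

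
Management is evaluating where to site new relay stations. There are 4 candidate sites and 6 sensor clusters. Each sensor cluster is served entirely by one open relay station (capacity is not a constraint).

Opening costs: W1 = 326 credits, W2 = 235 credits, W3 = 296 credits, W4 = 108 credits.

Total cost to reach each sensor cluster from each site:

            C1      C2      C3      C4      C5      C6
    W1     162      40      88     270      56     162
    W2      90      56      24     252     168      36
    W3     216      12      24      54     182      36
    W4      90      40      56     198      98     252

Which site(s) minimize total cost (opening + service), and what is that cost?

For any fixed open set, each sensor cluster goes to its cheapest open site; total = fixed + service.
{W3, W4}: C1→W4 90, C2→W3 12, C3→W3 24, C4→W3 54, C5→W4 98, C6→W3 36. Service 314; fixed 404; total 718.
{W3}: service 524 + fixed 296 = 820
{W2, W4}: C1→W2 90, C2→W4 40, C3→W2 24, C4→W4 198, C5→W4 98, C6→W2 36. Service 486; fixed 343; total 829.
{W1, W2, W3, W4}: C1→W2 90, C2→W3 12, C3→W2 24, C4→W3 54, C5→W1 56, C6→W2 36. Service 272; fixed 965; total 1237.
(All 15 nonempty subsets were checked; W3 and W4 is lowest.)

Open W3 and W4; minimum total cost 718.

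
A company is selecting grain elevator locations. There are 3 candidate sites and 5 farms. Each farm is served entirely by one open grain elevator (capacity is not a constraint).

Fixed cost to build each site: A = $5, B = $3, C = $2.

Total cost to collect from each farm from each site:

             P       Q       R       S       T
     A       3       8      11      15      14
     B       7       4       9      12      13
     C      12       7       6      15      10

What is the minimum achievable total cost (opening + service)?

For any fixed open set, each farm goes to its cheapest open site; total = fixed + service.
{B, C}: P→B 7, Q→B 4, R→C 6, S→B 12, T→C 10. Service 39; fixed 5; total 44.
{A, B, C}: P→A 3, Q→B 4, R→C 6, S→B 12, T→C 10. Service 35; fixed 10; total 45.
{A, C}: service 41 + fixed 7 = 48
{C}: service 50 + fixed 2 = 52
No other subset beats 44.

Minimum total cost: 44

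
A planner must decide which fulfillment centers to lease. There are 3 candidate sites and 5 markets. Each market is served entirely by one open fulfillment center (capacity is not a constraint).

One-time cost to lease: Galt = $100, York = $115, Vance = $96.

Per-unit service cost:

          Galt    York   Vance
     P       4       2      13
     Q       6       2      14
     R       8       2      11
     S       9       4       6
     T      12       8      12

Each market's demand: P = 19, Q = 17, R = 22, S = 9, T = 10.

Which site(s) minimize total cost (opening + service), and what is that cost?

Open York only; minimum total cost 347.

For any fixed open set, each market goes to its cheapest open site; total = fixed + service.
{York}: P→York 2·19=38, Q→York 2·17=34, R→York 2·22=44, S→York 4·9=36, T→York 8·10=80. Service 232; fixed 115; total 347.
{York, Vance}: service 232 + fixed 211 = 443
{Galt, York}: service 232 + fixed 215 = 447
{Galt, York, Vance}: P→York 2·19=38, Q→York 2·17=34, R→York 2·22=44, S→York 4·9=36, T→York 8·10=80. Service 232; fixed 311; total 543.
(All 7 nonempty subsets were checked; York only is lowest.)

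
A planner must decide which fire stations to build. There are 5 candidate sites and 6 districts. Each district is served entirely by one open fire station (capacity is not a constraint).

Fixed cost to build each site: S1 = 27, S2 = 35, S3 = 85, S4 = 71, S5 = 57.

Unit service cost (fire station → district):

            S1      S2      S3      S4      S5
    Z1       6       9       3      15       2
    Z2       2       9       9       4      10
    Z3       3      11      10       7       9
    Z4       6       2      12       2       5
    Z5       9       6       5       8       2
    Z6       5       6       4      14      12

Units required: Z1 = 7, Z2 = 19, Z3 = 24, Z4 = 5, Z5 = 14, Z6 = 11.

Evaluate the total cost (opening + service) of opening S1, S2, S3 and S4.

Total cost: 473

Each district is assigned to its cheapest site among the open ones.
{S1, S2, S3, S4}: Z1→S3 3·7=21, Z2→S1 2·19=38, Z3→S1 3·24=72, Z4→S2 2·5=10, Z5→S3 5·14=70, Z6→S3 4·11=44. Service 255; fixed 218; total 473.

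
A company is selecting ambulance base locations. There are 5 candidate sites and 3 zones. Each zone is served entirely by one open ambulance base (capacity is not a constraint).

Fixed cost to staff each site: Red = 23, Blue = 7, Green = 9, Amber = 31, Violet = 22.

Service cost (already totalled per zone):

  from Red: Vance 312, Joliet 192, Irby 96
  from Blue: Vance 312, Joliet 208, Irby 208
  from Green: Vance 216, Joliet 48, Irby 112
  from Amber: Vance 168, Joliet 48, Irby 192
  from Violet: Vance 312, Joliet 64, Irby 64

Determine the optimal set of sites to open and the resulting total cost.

For any fixed open set, each zone goes to its cheapest open site; total = fixed + service.
{Amber, Violet}: Vance→Amber 168, Joliet→Amber 48, Irby→Violet 64. Service 280; fixed 53; total 333.
{Blue, Amber, Violet}: service 280 + fixed 60 = 340
{Green, Amber, Violet}: Vance→Amber 168, Joliet→Green 48, Irby→Violet 64. Service 280; fixed 62; total 342.
{Red, Blue, Green, Amber, Violet}: Vance→Amber 168, Joliet→Green 48, Irby→Violet 64. Service 280; fixed 92; total 372.
No other subset beats 333.

Open Amber and Violet; minimum total cost 333.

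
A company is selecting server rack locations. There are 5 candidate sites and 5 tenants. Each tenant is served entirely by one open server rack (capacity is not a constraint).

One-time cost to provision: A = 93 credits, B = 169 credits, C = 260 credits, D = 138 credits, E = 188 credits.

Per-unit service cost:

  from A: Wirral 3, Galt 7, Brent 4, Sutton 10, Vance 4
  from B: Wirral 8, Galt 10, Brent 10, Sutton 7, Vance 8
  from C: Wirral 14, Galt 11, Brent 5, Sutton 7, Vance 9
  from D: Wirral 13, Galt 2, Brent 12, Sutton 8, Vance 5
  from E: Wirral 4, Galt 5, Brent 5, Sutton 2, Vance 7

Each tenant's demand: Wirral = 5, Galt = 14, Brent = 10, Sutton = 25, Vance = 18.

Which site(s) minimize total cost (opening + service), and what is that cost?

For any fixed open set, each tenant goes to its cheapest open site; total = fixed + service.
{E}: Wirral→E 4·5=20, Galt→E 5·14=70, Brent→E 5·10=50, Sutton→E 2·25=50, Vance→E 7·18=126. Service 316; fixed 188; total 504.
{A, E}: service 247 + fixed 281 = 528
{D, E}: service 238 + fixed 326 = 564
{A, B, C, D, E}: Wirral→A 3·5=15, Galt→D 2·14=28, Brent→A 4·10=40, Sutton→E 2·25=50, Vance→A 4·18=72. Service 205; fixed 848; total 1053.
No other subset beats 504.

Open E only; minimum total cost 504.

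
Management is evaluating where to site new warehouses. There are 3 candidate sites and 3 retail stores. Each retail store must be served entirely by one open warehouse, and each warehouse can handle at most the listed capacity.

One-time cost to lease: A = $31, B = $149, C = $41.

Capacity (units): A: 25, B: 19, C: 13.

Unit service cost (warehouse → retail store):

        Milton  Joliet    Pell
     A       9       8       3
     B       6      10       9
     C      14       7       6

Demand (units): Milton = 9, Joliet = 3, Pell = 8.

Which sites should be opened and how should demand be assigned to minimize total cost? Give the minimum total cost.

Open {A}: Milton→A 9·9=81, Joliet→A 8·3=24, Pell→A 3·8=24.
Loads: A carries 20/25. Service 129; fixed 31; total 160.
Next best feasible plan costs 198.

Minimum total cost: 160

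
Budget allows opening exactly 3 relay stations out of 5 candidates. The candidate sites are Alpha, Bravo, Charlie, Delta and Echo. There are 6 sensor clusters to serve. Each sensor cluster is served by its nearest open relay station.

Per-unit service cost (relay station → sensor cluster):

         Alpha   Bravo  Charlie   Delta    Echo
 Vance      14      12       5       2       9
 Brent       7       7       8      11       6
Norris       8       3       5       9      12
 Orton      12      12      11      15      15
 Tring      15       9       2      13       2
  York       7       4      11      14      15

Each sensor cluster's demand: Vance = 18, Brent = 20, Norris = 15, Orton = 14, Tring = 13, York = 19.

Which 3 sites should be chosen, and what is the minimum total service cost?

With exactly 3 open, each sensor cluster uses its cheapest among the chosen.
{Bravo, Delta, Echo}: Vance→Delta 2·18=36, Brent→Echo 6·20=120, Norris→Bravo 3·15=45, Orton→Bravo 12·14=168, Tring→Echo 2·13=26, York→Bravo 4·19=76. Service cost 471.
{Bravo, Charlie, Delta}: service cost 477
{Bravo, Charlie, Echo}: service cost 511
Among all 10 size-3 choices, {Bravo, Delta, Echo} is lowest.

Choose Bravo, Delta and Echo; total service cost 471.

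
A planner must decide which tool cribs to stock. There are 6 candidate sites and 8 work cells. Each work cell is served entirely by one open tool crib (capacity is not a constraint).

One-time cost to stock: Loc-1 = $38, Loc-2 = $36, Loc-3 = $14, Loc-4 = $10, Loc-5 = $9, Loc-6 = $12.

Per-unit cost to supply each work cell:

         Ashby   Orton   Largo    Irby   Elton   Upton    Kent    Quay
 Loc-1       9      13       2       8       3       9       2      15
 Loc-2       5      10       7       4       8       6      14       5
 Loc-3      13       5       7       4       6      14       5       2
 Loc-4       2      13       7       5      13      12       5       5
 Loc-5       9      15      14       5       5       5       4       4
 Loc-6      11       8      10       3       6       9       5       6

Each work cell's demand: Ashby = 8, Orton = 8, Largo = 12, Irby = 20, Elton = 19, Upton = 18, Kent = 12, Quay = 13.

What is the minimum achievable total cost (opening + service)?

Minimum total cost: 420

For any fixed open set, each work cell goes to its cheapest open site; total = fixed + service.
{Loc-1, Loc-3, Loc-4, Loc-5, Loc-6}: Ashby→Loc-4 2·8=16, Orton→Loc-3 5·8=40, Largo→Loc-1 2·12=24, Irby→Loc-6 3·20=60, Elton→Loc-1 3·19=57, Upton→Loc-5 5·18=90, Kent→Loc-1 2·12=24, Quay→Loc-3 2·13=26. Service 337; fixed 83; total 420.
{Loc-1, Loc-3, Loc-4, Loc-5}: service 357 + fixed 71 = 428
{Loc-1, Loc-2, Loc-3, Loc-4, Loc-5, Loc-6}: service 337 + fixed 119 = 456
{Loc-5}: Ashby→Loc-5 9·8=72, Orton→Loc-5 15·8=120, Largo→Loc-5 14·12=168, Irby→Loc-5 5·20=100, Elton→Loc-5 5·19=95, Upton→Loc-5 5·18=90, Kent→Loc-5 4·12=48, Quay→Loc-5 4·13=52. Service 745; fixed 9; total 754.
No other subset beats 420.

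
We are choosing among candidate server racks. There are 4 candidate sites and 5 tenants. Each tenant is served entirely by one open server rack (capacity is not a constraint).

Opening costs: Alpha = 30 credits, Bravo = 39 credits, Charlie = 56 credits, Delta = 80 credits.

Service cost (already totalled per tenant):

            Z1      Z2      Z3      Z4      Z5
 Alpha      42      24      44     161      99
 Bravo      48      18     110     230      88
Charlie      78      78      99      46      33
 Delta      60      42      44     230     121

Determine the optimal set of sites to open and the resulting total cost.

Open Alpha and Charlie; minimum total cost 275.

For any fixed open set, each tenant goes to its cheapest open site; total = fixed + service.
{Alpha, Charlie}: Z1→Alpha 42, Z2→Alpha 24, Z3→Alpha 44, Z4→Charlie 46, Z5→Charlie 33. Service 189; fixed 86; total 275.
{Alpha, Bravo, Charlie}: Z1→Alpha 42, Z2→Bravo 18, Z3→Alpha 44, Z4→Charlie 46, Z5→Charlie 33. Service 183; fixed 125; total 308.
{Bravo, Charlie}: Z1→Bravo 48, Z2→Bravo 18, Z3→Charlie 99, Z4→Charlie 46, Z5→Charlie 33. Service 244; fixed 95; total 339.
{Alpha, Bravo, Charlie, Delta}: service 183 + fixed 205 = 388
No other subset beats 275.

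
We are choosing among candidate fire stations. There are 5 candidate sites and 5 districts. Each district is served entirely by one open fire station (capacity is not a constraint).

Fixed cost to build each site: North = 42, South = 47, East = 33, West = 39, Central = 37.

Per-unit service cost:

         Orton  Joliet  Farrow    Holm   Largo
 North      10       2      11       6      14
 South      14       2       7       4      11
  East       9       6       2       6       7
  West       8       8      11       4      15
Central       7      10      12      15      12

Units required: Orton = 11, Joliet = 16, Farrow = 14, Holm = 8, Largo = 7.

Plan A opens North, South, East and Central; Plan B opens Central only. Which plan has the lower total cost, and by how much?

Plan A is cheaper by 269.

Plan A: {North, South, East, Central}: Orton→Central 7·11=77, Joliet→North 2·16=32, Farrow→East 2·14=28, Holm→South 4·8=32, Largo→East 7·7=49. Service 218; fixed 159; total 377.
Plan B: {Central}: Orton→Central 7·11=77, Joliet→Central 10·16=160, Farrow→Central 12·14=168, Holm→Central 15·8=120, Largo→Central 12·7=84. Service 609; fixed 37; total 646.
Difference: |377 − 646| = 269.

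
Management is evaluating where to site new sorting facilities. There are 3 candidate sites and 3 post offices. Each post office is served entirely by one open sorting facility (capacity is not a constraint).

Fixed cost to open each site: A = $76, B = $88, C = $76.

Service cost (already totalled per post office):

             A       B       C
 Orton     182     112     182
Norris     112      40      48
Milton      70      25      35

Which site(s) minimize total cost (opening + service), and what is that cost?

Open B only; minimum total cost 265.

For any fixed open set, each post office goes to its cheapest open site; total = fixed + service.
{B}: Orton→B 112, Norris→B 40, Milton→B 25. Service 177; fixed 88; total 265.
{A, B}: Orton→B 112, Norris→B 40, Milton→B 25. Service 177; fixed 164; total 341.
{B, C}: service 177 + fixed 164 = 341
{A, B, C}: Orton→B 112, Norris→B 40, Milton→B 25. Service 177; fixed 240; total 417.
No other subset beats 265.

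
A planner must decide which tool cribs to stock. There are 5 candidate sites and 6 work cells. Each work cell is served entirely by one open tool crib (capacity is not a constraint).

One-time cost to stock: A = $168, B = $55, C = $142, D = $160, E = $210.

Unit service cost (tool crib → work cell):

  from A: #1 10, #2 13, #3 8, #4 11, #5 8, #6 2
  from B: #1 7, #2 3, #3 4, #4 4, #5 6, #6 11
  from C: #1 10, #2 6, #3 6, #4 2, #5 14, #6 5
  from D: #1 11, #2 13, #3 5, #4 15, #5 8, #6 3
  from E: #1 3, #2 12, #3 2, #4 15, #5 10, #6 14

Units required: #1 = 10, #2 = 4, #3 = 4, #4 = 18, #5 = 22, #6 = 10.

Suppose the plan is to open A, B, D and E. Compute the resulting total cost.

Each work cell is assigned to its cheapest site among the open ones.
{A, B, D, E}: #1→E 3·10=30, #2→B 3·4=12, #3→E 2·4=8, #4→B 4·18=72, #5→B 6·22=132, #6→A 2·10=20. Service 274; fixed 593; total 867.

Total cost: 867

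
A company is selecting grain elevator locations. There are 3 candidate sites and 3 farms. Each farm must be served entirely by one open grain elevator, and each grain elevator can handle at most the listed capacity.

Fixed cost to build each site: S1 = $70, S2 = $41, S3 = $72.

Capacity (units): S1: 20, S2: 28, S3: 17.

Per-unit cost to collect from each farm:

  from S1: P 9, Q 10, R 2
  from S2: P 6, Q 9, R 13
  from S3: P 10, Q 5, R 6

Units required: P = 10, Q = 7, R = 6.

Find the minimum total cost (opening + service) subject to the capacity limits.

Open {S2}: P→S2 6·10=60, Q→S2 9·7=63, R→S2 13·6=78.
Loads: S2 carries 23/28. Service 201; fixed 41; total 242.
Next best feasible plan costs 244.

Minimum total cost: 242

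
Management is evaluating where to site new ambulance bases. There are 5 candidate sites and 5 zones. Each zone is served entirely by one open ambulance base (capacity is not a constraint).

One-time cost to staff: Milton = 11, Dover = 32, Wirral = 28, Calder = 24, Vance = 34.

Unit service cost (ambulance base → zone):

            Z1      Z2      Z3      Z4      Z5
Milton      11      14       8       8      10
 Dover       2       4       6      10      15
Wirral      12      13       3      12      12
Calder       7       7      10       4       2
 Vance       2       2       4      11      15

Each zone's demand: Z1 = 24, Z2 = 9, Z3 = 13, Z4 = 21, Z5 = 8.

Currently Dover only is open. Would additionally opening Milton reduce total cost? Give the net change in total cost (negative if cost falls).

Yes — net change −71 (cost falls by 71).

Current service cost with {Dover}: 492.
Adding Milton: each zone re-picks its cheapest; new service cost 410, saving 82.
Extra fixed cost: 11. Net change = 11 − 82 = -71.
(Totals: 524 → 453.)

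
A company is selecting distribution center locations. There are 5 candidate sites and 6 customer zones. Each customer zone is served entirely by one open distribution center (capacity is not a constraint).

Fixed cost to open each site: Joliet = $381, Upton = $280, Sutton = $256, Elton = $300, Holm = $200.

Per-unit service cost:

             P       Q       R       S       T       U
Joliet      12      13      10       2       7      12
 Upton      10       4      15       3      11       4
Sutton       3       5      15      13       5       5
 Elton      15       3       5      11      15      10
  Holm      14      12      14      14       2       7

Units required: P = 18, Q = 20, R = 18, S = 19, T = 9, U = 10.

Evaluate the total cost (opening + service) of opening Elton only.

Each customer zone is assigned to its cheapest site among the open ones.
{Elton}: P→Elton 15·18=270, Q→Elton 3·20=60, R→Elton 5·18=90, S→Elton 11·19=209, T→Elton 15·9=135, U→Elton 10·10=100. Service 864; fixed 300; total 1164.

Total cost: 1164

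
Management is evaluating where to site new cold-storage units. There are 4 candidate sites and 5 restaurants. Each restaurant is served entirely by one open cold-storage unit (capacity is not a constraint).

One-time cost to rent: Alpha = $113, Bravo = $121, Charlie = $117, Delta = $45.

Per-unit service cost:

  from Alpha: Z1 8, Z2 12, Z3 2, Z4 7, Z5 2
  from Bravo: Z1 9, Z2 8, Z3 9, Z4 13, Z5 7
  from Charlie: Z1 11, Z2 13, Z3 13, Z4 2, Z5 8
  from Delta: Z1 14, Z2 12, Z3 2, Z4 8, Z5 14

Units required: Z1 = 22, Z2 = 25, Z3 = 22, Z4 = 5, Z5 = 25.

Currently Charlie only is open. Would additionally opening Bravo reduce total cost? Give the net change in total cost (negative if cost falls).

Yes — net change −161 (cost falls by 161).

Current service cost with {Charlie}: 1063.
Adding Bravo: each restaurant re-picks its cheapest; new service cost 781, saving 282.
Extra fixed cost: 121. Net change = 121 − 282 = -161.
(Totals: 1180 → 1019.)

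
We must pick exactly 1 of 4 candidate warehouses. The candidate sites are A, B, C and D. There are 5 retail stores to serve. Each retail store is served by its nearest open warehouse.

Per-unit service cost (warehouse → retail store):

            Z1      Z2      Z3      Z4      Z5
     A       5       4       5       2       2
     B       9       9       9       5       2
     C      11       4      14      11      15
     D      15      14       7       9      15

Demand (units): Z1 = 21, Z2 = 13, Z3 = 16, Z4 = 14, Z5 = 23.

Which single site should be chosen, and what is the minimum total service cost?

Choose A only; total service cost 311.

With exactly 1 open, each retail store uses its cheapest among the chosen.
{A}: Z1→A 5·21=105, Z2→A 4·13=52, Z3→A 5·16=80, Z4→A 2·14=28, Z5→A 2·23=46. Service cost 311.
{B}: service cost 566
{C}: service cost 1006
Among all 4 size-1 choices, {A} is lowest.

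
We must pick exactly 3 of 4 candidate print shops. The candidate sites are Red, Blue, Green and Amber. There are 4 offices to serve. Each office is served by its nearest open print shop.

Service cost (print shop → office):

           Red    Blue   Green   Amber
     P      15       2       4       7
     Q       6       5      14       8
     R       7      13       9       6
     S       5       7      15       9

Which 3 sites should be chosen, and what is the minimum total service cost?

Choose Red, Blue and Amber; total service cost 18.

With exactly 3 open, each office uses its cheapest among the chosen.
{Red, Blue, Amber}: P→Blue 2, Q→Blue 5, R→Amber 6, S→Red 5. Service cost 18.
{Red, Blue, Green}: service cost 19
{Blue, Green, Amber}: service cost 20
Among all 4 size-3 choices, {Red, Blue, Amber} is lowest.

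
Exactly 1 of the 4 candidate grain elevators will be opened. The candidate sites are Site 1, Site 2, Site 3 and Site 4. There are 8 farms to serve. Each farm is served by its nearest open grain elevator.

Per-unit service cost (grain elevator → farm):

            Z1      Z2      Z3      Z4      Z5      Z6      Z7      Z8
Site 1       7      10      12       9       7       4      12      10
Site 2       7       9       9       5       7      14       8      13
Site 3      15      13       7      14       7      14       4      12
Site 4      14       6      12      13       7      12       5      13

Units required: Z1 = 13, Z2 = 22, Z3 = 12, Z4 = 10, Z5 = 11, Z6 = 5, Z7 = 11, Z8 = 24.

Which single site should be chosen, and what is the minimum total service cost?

Choose Site 2 only; total service cost 994.

With exactly 1 open, each farm uses its cheapest among the chosen.
{Site 2}: Z1→Site 2 7·13=91, Z2→Site 2 9·22=198, Z3→Site 2 9·12=108, Z4→Site 2 5·10=50, Z5→Site 2 7·11=77, Z6→Site 2 14·5=70, Z7→Site 2 8·11=88, Z8→Site 2 13·24=312. Service cost 994.
{Site 1}: service cost 1014
{Site 4}: service cost 1092
Among all 4 size-1 choices, {Site 2} is lowest.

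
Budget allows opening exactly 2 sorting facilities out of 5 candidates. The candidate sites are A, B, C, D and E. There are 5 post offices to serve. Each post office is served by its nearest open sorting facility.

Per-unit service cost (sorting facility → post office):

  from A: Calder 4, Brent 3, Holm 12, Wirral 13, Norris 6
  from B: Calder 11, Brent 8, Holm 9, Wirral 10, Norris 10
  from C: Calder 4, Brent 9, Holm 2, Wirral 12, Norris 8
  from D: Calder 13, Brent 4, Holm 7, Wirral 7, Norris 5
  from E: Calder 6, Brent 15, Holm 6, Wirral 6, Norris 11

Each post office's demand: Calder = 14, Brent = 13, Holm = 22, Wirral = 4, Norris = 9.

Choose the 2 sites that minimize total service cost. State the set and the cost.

Choose C and D; total service cost 225.

With exactly 2 open, each post office uses its cheapest among the chosen.
{C, D}: Calder→C 4·14=56, Brent→D 4·13=52, Holm→C 2·22=44, Wirral→D 7·4=28, Norris→D 5·9=45. Service cost 225.
{A, C}: service cost 241
{A, E}: service cost 305
Among all 10 size-2 choices, {C, D} is lowest.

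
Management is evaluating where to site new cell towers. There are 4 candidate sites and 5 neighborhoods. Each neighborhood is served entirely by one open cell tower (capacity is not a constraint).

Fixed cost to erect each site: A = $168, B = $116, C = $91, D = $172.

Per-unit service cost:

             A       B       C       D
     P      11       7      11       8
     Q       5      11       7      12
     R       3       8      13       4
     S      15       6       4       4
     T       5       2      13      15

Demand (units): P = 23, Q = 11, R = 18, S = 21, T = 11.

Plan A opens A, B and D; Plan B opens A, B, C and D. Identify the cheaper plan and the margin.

Plan A: {A, B, D}: P→B 7·23=161, Q→A 5·11=55, R→A 3·18=54, S→D 4·21=84, T→B 2·11=22. Service 376; fixed 456; total 832.
Plan B: {A, B, C, D}: P→B 7·23=161, Q→A 5·11=55, R→A 3·18=54, S→C 4·21=84, T→B 2·11=22. Service 376; fixed 547; total 923.
Difference: |832 − 923| = 91.

Plan A is cheaper by 91.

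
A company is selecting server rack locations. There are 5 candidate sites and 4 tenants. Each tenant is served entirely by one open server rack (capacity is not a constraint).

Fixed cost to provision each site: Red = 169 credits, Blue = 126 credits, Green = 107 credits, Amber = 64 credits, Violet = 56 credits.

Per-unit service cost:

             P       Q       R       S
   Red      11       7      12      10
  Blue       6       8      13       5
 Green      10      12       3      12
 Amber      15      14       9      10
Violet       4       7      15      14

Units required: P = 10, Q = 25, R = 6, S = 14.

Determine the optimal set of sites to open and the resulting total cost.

Open Amber and Violet; minimum total cost 529.

For any fixed open set, each tenant goes to its cheapest open site; total = fixed + service.
{Amber, Violet}: P→Violet 4·10=40, Q→Violet 7·25=175, R→Amber 9·6=54, S→Amber 10·14=140. Service 409; fixed 120; total 529.
{Blue}: P→Blue 6·10=60, Q→Blue 8·25=200, R→Blue 13·6=78, S→Blue 5·14=70. Service 408; fixed 126; total 534.
{Blue, Violet}: service 363 + fixed 182 = 545
{Red, Blue, Green, Amber, Violet}: service 303 + fixed 522 = 825
No other subset beats 529.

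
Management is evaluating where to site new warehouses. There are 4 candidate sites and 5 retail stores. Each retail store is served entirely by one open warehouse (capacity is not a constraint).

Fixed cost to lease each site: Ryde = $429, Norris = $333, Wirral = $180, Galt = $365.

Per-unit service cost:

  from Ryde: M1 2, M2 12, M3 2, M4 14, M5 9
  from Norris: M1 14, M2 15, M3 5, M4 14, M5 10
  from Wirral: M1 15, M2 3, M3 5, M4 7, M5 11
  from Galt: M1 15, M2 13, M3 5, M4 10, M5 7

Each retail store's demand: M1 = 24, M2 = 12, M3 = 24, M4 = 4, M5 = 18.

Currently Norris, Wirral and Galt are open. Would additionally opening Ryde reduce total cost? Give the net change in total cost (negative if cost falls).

Current service cost with {Norris, Wirral, Galt}: 646.
Adding Ryde: each retail store re-picks its cheapest; new service cost 286, saving 360.
Extra fixed cost: 429. Net change = 429 − 360 = 69.
(Totals: 1524 → 1593.)

No — net change +69 (cost rises by 69).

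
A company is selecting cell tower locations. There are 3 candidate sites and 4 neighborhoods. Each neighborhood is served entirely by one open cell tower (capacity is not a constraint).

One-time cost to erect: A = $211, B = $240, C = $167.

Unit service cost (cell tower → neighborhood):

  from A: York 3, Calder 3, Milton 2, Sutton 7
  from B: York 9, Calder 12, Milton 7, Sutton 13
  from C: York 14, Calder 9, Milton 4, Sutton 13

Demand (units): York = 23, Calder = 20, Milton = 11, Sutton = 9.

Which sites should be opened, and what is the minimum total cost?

Open A only; minimum total cost 425.

For any fixed open set, each neighborhood goes to its cheapest open site; total = fixed + service.
{A}: York→A 3·23=69, Calder→A 3·20=60, Milton→A 2·11=22, Sutton→A 7·9=63. Service 214; fixed 211; total 425.
{A, C}: service 214 + fixed 378 = 592
{A, B}: service 214 + fixed 451 = 665
{A, B, C}: service 214 + fixed 618 = 832
No other subset beats 425.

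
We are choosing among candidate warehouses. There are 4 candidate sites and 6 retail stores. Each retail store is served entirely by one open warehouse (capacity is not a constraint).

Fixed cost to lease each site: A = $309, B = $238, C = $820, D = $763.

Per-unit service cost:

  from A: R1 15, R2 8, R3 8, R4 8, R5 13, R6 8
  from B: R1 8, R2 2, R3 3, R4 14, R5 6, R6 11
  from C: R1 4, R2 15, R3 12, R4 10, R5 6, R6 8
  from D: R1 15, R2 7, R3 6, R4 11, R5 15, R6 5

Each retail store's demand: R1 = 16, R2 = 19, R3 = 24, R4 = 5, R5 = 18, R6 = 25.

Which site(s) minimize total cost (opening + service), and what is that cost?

For any fixed open set, each retail store goes to its cheapest open site; total = fixed + service.
{B}: R1→B 8·16=128, R2→B 2·19=38, R3→B 3·24=72, R4→B 14·5=70, R5→B 6·18=108, R6→B 11·25=275. Service 691; fixed 238; total 929.
{A, B}: R1→B 8·16=128, R2→B 2·19=38, R3→B 3·24=72, R4→A 8·5=40, R5→B 6·18=108, R6→A 8·25=200. Service 586; fixed 547; total 1133.
{A}: service 1058 + fixed 309 = 1367
{A, B, C, D}: service 447 + fixed 2130 = 2577
(All 15 nonempty subsets were checked; B only is lowest.)

Open B only; minimum total cost 929.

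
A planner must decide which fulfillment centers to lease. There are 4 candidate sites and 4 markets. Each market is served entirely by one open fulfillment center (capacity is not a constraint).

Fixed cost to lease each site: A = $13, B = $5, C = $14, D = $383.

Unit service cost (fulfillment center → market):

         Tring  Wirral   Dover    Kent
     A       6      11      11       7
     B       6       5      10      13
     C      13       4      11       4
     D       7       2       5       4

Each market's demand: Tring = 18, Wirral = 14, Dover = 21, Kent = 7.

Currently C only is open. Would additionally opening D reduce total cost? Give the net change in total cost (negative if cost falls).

No — net change +121 (cost rises by 121).

Current service cost with {C}: 549.
Adding D: each market re-picks its cheapest; new service cost 287, saving 262.
Extra fixed cost: 383. Net change = 383 − 262 = 121.
(Totals: 563 → 684.)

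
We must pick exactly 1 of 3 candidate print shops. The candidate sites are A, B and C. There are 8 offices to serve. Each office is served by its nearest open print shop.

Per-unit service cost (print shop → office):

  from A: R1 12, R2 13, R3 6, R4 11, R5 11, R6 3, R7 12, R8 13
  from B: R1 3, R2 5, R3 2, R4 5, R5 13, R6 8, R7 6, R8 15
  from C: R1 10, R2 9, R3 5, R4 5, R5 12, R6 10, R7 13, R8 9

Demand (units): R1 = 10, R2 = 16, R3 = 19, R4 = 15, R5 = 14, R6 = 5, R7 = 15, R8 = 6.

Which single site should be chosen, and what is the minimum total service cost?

Choose B only; total service cost 625.

With exactly 1 open, each office uses its cheapest among the chosen.
{B}: R1→B 3·10=30, R2→B 5·16=80, R3→B 2·19=38, R4→B 5·15=75, R5→B 13·14=182, R6→B 8·5=40, R7→B 6·15=90, R8→B 15·6=90. Service cost 625.
{C}: service cost 881
{A}: service cost 1034
Among all 3 size-1 choices, {B} is lowest.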